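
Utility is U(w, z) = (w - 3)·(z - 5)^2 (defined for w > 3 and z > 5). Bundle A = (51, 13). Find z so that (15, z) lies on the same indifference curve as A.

U(51, 13) = 3072.
Set U(15, z) = 3072 and solve.
With w = 15: (15 − 3) = 12, so (z − 5)^2 = 3072/12 = 256.
Taking the square root (with z > 5): z − 5 = 16, so z = 21.
Check: U(15, 21) = 3072.

z = 21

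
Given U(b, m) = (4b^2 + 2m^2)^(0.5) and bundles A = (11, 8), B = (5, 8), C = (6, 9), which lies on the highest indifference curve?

Evaluate utility at each bundle:
U(A) = 24.739.
U(B) = 15.100.
U(C) = 17.493.
Highest utility is A, so A ≻ C ≻ B.

Bundle A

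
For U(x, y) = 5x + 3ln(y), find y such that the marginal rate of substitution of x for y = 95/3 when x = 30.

MU_x = 5, MU_y = 3/y.
MRS = 5 ÷ (3/y).
MRS depends only on y: (5/3)·y = 95/3 ⇒ y = (95/3)/(5/3) = 19.

y = 19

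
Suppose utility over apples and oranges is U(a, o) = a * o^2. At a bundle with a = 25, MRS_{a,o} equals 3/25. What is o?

o = 6

MU_a = o^2 and MU_o = 2·a·o.
MRS = MU_a/MU_o = (1/2)·o/a.
Substitute a = 25: MRS = o/50. Setting o/50 = 3/25 gives o = (3/25)·50 = 6.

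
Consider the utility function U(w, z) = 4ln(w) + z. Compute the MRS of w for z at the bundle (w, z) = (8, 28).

MU_w = 4/w, MU_z = 1.
MRS = 4/w ÷ 1.
At (8, 28): MRS = 0.5.
The indifference curve has slope −0.5 at this bundle.

MRS = 0.5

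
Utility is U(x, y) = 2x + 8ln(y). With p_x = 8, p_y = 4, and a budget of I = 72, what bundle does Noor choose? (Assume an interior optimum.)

x* = 5, y* = 8

MU_x = 2, MU_y = 8/y.
MRS = 2 ÷ (8/y).
Tangency: set MRS = p_x/p_y = 8/4 = 2.
MRS depends only on y: 0.25·y = 2 ⇒ y* = 2/0.25 = 8.
From the budget, 8·x = 72 − 4·8 = 40, so x* = 5.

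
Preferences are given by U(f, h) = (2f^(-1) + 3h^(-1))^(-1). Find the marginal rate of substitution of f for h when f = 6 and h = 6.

For CES with ρ = -1, MRS = (2/3)·(h/f)^2.
At (6, 6): MRS = 2/3.
The indifference curve has slope −2/3 at this bundle.

MRS = 2/3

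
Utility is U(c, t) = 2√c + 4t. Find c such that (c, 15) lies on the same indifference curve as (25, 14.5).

U(25, 14.5) = 68.
Set U(c, 15) = 68 and solve.
With t = 15: 2√c = 68 − 4·15 = 8, so √c = 4 and c = 16.
Check: U(16, 15) = 68.

c = 16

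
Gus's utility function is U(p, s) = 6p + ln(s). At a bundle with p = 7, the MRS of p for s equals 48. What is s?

MU_p = 6, MU_s = 1/s.
MRS = 6 ÷ (1/s).
MRS depends only on s: 6·s = 48 ⇒ s = 48/6 = 8.

s = 8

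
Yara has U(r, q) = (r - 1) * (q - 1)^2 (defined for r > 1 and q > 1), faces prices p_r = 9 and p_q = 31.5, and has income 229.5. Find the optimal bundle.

MU_r = (q−1)^2, MU_q = 2·(r−1)·(q−1).
MRS = (1/2)·(q−1)/(r−1).
Tangency: set MRS = p_r/p_q = 9/31.5 = 2/7.
So (1/2)·(q − 1)/(r − 1) = 2/7, i.e. (q − 1) = (4/7)·(r − 1).
Rewrite the budget in excess-of-subsistence terms: 9·(r − 1) + 31.5·(q − 1) = 229.5 − 9·1 − 31.5·1 = 189.
Substituting, 27·(r − 1) = 189, so r − 1 = 7 and r* = 8.
Then q − 1 = (4/7)·7 = 4, so q* = 5.

r* = 8, q* = 5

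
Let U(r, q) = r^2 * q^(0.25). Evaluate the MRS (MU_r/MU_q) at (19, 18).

MRS = 144/19

MU_r = 2·r·q^(0.25) and MU_q = 0.25·r^2·q^(-0.75).
MRS = MU_r/MU_q = (8)·q/r.
At (19, 18): MRS = 144/19.
The indifference curve has slope −144/19 at this bundle.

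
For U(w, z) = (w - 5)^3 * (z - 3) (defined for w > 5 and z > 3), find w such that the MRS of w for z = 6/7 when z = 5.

w = 12

MU_w = 3·(w−5)^2·(z−3), MU_z = (w−5)^3.
MRS = (3/1)·(z−3)/(w−5).
Substitute z = 5: MRS = 6/(w − 5). Setting this equal to 6/7 gives w − 5 = 6/(6/7) = 7, so w = 12.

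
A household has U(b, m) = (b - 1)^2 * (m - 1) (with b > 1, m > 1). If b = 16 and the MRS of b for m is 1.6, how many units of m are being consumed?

MU_b = 2·(b−1)·(m−1), MU_m = (b−1)^2.
MRS = (2/1)·(m−1)/(b−1).
Substitute b = 16: MRS = (m − 1)/7.5. Setting this equal to 1.6 gives m − 1 = 1.6·7.5 = 12, so m = 13.

m = 13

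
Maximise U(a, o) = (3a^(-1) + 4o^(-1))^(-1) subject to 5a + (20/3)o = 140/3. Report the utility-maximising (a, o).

For CES with ρ = -1, MRS = (3/4)·(o/a)^2.
Tangency: set MRS = p_a/p_o = 5/(20/3) = 0.75.
So (o/a)^2 = 1; taking the square root, o/a = 1, i.e. o = a.
Substitute into the budget 5·a + (20/3)·o = 140/3: (35/3)·a = 140/3, so a* = 4 and o* = 4.

a* = 4, o* = 4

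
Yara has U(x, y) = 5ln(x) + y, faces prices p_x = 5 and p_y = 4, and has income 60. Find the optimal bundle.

x* = 4, y* = 10

MU_x = 5/x, MU_y = 1.
MRS = 5/x ÷ 1.
Tangency: set MRS = p_x/p_y = 5/4 = 1.25.
MRS depends only on x: 5/x = 1.25 ⇒ x* = 5/1.25 = 4.
From the budget, 4·y = 60 − 5·4 = 40, so y* = 10.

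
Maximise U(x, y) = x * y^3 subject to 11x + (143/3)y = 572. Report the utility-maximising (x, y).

x* = 13, y* = 9

MU_x = y^3 and MU_y = 3·x·y^2.
MRS = MU_x/MU_y = (1/3)·y/x.
Tangency: set MRS = p_x/p_y = 11/(143/3) = 3/13.
So (1/3)·y/x = 3/13, i.e. y = (9/13)·x.
Substitute into the budget 11·x + (143/3)·y = 572: 44·x = 572, so x* = 13.
Then y* = (9/13)·13 = 9.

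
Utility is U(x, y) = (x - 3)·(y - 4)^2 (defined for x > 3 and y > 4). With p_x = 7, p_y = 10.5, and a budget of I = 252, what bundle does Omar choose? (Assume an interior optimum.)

x* = 12, y* = 16

MU_x = (y−4)^2, MU_y = 2·(x−3)·(y−4).
MRS = (1/2)·(y−4)/(x−3).
Tangency: set MRS = p_x/p_y = 7/10.5 = 2/3.
So (1/2)·(y − 4)/(x − 3) = 2/3, i.e. (y − 4) = (4/3)·(x − 3).
Rewrite the budget in excess-of-subsistence terms: 7·(x − 3) + 10.5·(y − 4) = 252 − 7·3 − 10.5·4 = 189.
Substituting, 21·(x − 3) = 189, so x − 3 = 9 and x* = 12.
Then y − 4 = (4/3)·9 = 12, so y* = 16.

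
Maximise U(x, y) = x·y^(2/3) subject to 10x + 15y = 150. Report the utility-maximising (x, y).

MU_x = y^(2/3) and MU_y = 2/3·x·y^(-1/3).
MRS = MU_x/MU_y = (1.5)·y/x.
Tangency: set MRS = p_x/p_y = 10/15 = 2/3.
So (1.5)·y/x = 2/3, i.e. y = (4/9)·x.
Substitute into the budget 10·x + 15·y = 150: (50/3)·x = 150, so x* = 9.
Then y* = (4/9)·9 = 4.

x* = 9, y* = 4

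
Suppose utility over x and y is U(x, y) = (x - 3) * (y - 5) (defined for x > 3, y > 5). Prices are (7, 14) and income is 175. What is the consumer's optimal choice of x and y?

MU_x = (y−5), MU_y = (x−3).
MRS = (y−5)/(x−3).
Tangency: set MRS = p_x/p_y = 7/14 = 0.5.
So (y − 5)/(x − 3) = 0.5, i.e. (y − 5) = 0.5·(x − 3).
Rewrite the budget in excess-of-subsistence terms: 7·(x − 3) + 14·(y − 5) = 175 − 7·3 − 14·5 = 84.
Substituting, 14·(x − 3) = 84, so x − 3 = 6 and x* = 9.
Then y − 5 = 0.5·6 = 3, so y* = 8.

x* = 9, y* = 8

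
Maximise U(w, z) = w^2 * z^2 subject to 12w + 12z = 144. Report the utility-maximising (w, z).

MU_w = 2·w·z^2 and MU_z = 2·w^2·z.
MRS = MU_w/MU_z = z/w.
Tangency: set MRS = p_w/p_z = 12/12 = 1.
So z/w = 1, i.e. z = w.
Substitute into the budget 12·w + 12·z = 144: 24·w = 144, so w* = 6.
Then z* = 6.

w* = 6, z* = 6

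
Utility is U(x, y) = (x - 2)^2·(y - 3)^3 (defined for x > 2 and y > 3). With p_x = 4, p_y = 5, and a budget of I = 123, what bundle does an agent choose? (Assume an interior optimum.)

MU_x = 2·(x−2)·(y−3)^3, MU_y = 3·(x−2)^2·(y−3)^2.
MRS = (2/3)·(y−3)/(x−2).
Tangency: set MRS = p_x/p_y = 4/5 = 0.8.
So (2/3)·(y − 3)/(x − 2) = 0.8, i.e. (y − 3) = 1.2·(x − 2).
Rewrite the budget in excess-of-subsistence terms: 4·(x − 2) + 5·(y − 3) = 123 − 4·2 − 5·3 = 100.
Substituting, 10·(x − 2) = 100, so x − 2 = 10 and x* = 12.
Then y − 3 = 1.2·10 = 12, so y* = 15.

x* = 12, y* = 15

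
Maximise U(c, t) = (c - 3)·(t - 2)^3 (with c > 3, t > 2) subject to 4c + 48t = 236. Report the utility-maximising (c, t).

c* = 11, t* = 4

MU_c = (t−2)^3, MU_t = 3·(c−3)·(t−2)^2.
MRS = (1/3)·(t−2)/(c−3).
Tangency: set MRS = p_c/p_t = 4/48 = 1/12.
So (1/3)·(t − 2)/(c − 3) = 1/12, i.e. (t − 2) = 0.25·(c − 3).
Rewrite the budget in excess-of-subsistence terms: 4·(c − 3) + 48·(t − 2) = 236 − 4·3 − 48·2 = 128.
Substituting, 16·(c − 3) = 128, so c − 3 = 8 and c* = 11.
Then t − 2 = 0.25·8 = 2, so t* = 4.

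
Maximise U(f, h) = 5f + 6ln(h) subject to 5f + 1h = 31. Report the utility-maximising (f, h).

f* = 5, h* = 6

MU_f = 5, MU_h = 6/h.
MRS = 5 ÷ (6/h).
Tangency: set MRS = p_f/p_h = 5/1 = 5.
MRS depends only on h: (5/6)·h = 5 ⇒ h* = 5/(5/6) = 6.
From the budget, 5·f = 31 − 1·6 = 25, so f* = 5.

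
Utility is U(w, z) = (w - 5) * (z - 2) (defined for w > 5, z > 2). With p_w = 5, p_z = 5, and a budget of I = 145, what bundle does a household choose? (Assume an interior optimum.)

w* = 16, z* = 13

MU_w = (z−2), MU_z = (w−5).
MRS = (z−2)/(w−5).
Tangency: set MRS = p_w/p_z = 5/5 = 1.
So (z − 2)/(w − 5) = 1, i.e. (z − 2) = (w − 5).
Rewrite the budget in excess-of-subsistence terms: 5·(w − 5) + 5·(z − 2) = 145 − 5·5 − 5·2 = 110.
Substituting, 10·(w − 5) = 110, so w − 5 = 11 and w* = 16.
Then z − 2 = 11, so z* = 13.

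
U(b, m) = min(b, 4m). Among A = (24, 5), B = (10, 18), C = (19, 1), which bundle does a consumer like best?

Evaluate utility at each bundle:
U(A) = 20.
U(B) = 10.
U(C) = 4.
Highest utility is A, so A ≻ B ≻ C.

Bundle A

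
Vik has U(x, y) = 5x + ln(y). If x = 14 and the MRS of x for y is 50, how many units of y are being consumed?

y = 10

MU_x = 5, MU_y = 1/y.
MRS = 5 ÷ (1/y).
MRS depends only on y: 5·y = 50 ⇒ y = 50/5 = 10.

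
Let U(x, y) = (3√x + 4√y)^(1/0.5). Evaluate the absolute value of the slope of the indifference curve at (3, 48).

For CES with ρ = 0.5, MRS = (3/4)·√(y/x).
At (3, 48): MRS = 3.
So at (3, 48) the consumer would give up 3 units of y for one more unit of x.

MRS = 3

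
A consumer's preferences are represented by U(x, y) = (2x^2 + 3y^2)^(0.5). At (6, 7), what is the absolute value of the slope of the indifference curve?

MRS = 4/7

For CES with ρ = 2, MRS = (2/3)·(y/x)^(-1).
At (6, 7): MRS = 4/7.
The indifference curve has slope −4/7 at this bundle.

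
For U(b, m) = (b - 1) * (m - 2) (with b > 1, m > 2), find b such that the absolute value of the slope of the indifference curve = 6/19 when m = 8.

MU_b = (m−2), MU_m = (b−1).
MRS = (m−2)/(b−1).
Substitute m = 8: MRS = 6/(b − 1). Setting this equal to 6/19 gives b − 1 = 6/(6/19) = 19, so b = 20.

b = 20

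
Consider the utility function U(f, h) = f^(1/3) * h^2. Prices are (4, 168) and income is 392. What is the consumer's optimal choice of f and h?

MU_f = 1/3·f^(-2/3)·h^2 and MU_h = 2·f^(1/3)·h.
MRS = MU_f/MU_h = (1/6)·h/f.
Tangency: set MRS = p_f/p_h = 4/168 = 1/42.
So (1/6)·h/f = 1/42, i.e. h = (1/7)·f.
Substitute into the budget 4·f + 168·h = 392: 28·f = 392, so f* = 14.
Then h* = (1/7)·14 = 2.

f* = 14, h* = 2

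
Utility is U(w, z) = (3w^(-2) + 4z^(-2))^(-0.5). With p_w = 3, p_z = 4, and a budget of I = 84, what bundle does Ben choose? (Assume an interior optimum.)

For CES with ρ = -2, MRS = (3/4)·(z/w)^3.
Tangency: set MRS = p_w/p_z = 3/4 = 0.75.
So (z/w)^3 = 1; taking the cube root, z/w = 1, i.e. z = w.
Substitute into the budget 3·w + 4·z = 84: 7·w = 84, so w* = 12 and z* = 12.

w* = 12, z* = 12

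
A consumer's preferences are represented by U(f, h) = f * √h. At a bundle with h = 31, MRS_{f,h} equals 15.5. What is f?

f = 4

MU_f = √h and MU_h = 0.5·f·h^(-0.5).
MRS = MU_f/MU_h = (2)·h/f.
Substitute h = 31: MRS = 62/f. Setting 62/f = 15.5 gives f = 62/15.5 = 4.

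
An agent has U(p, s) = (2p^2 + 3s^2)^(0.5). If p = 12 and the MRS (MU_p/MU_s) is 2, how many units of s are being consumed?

For CES with ρ = 2, MRS = (2/3)·(s/p)^(-1).
Setting (2/3)·(s/12)^(-1) = 2 gives (s/12)^(-1) = 3, so s/12 = 1/3 and s = 4.

s = 4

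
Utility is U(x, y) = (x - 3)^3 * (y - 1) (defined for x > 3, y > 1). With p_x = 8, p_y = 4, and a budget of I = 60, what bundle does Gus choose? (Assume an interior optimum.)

x* = 6, y* = 3

MU_x = 3·(x−3)^2·(y−1), MU_y = (x−3)^3.
MRS = (3/1)·(y−1)/(x−3).
Tangency: set MRS = p_x/p_y = 8/4 = 2.
So (3/1)·(y − 1)/(x − 3) = 2, i.e. (y − 1) = (2/3)·(x − 3).
Rewrite the budget in excess-of-subsistence terms: 8·(x − 3) + 4·(y − 1) = 60 − 8·3 − 4·1 = 32.
Substituting, (32/3)·(x − 3) = 32, so x − 3 = 3 and x* = 6.
Then y − 1 = (2/3)·3 = 2, so y* = 3.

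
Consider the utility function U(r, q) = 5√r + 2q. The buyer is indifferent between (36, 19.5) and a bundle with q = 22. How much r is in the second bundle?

U(36, 19.5) = 69.
Set U(r, 22) = 69 and solve.
With q = 22: 5√r = 69 − 2·22 = 25, so √r = 5 and r = 25.
Check: U(25, 22) = 69.

r = 25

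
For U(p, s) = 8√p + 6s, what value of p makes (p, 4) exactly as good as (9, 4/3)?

p = 1

U(9, 4/3) = 32.
Set U(p, 4) = 32 and solve.
With s = 4: 8√p = 32 − 6·4 = 8, so √p = 1 and p = 1.
Check: U(1, 4) = 32.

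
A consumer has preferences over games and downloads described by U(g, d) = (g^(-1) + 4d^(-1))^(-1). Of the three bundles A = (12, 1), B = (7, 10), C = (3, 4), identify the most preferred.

Bundle B

Evaluate utility at each bundle:
U(A) = 0.245.
U(B) = 1.842.
U(C) = 0.750.
Highest utility is B, so B ≻ C ≻ A.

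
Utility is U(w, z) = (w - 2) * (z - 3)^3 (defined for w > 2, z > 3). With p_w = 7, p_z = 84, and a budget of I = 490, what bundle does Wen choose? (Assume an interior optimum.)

w* = 10, z* = 5

MU_w = (z−3)^3, MU_z = 3·(w−2)·(z−3)^2.
MRS = (1/3)·(z−3)/(w−2).
Tangency: set MRS = p_w/p_z = 7/84 = 1/12.
So (1/3)·(z − 3)/(w − 2) = 1/12, i.e. (z − 3) = 0.25·(w − 2).
Rewrite the budget in excess-of-subsistence terms: 7·(w − 2) + 84·(z − 3) = 490 − 7·2 − 84·3 = 224.
Substituting, 28·(w − 2) = 224, so w − 2 = 8 and w* = 10.
Then z − 3 = 0.25·8 = 2, so z* = 5.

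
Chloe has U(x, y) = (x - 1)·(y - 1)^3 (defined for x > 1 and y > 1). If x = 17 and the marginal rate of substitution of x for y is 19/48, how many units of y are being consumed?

MU_x = (y−1)^3, MU_y = 3·(x−1)·(y−1)^2.
MRS = (1/3)·(y−1)/(x−1).
Substitute x = 17: MRS = (y − 1)/48. Setting this equal to 19/48 gives y − 1 = (19/48)·48 = 19, so y = 20.

y = 20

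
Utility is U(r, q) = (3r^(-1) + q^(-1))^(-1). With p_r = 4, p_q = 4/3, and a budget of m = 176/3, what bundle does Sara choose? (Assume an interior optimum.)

r* = 11, q* = 11

For CES with ρ = -1, MRS = (3/1)·(q/r)^2.
Tangency: set MRS = p_r/p_q = 4/(4/3) = 3.
So (q/r)^2 = 1; taking the square root, q/r = 1, i.e. q = r.
Substitute into the budget 4·r + (4/3)·q = 176/3: (16/3)·r = 176/3, so r* = 11 and q* = 11.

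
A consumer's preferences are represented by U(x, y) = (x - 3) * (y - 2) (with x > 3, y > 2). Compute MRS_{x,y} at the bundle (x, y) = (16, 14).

MU_x = (y−2), MU_y = (x−3).
MRS = (y−2)/(x−3).
At (16, 14): MRS = 12/13.
That is, one extra unit of x is worth 12/13 units of y at the margin.

MRS = 12/13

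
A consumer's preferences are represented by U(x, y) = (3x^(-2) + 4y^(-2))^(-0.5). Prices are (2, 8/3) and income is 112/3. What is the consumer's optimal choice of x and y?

x* = 8, y* = 8

For CES with ρ = -2, MRS = (3/4)·(y/x)^3.
Tangency: set MRS = p_x/p_y = 2/(8/3) = 0.75.
So (y/x)^3 = 1; taking the cube root, y/x = 1, i.e. y = x.
Substitute into the budget 2·x + (8/3)·y = 112/3: (14/3)·x = 112/3, so x* = 8 and y* = 8.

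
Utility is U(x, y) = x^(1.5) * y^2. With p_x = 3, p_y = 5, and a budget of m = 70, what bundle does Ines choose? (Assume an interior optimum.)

x* = 10, y* = 8

MU_x = 1.5·√x·y^2 and MU_y = 2·x^(1.5)·y.
MRS = MU_x/MU_y = (0.75)·y/x.
Tangency: set MRS = p_x/p_y = 3/5 = 0.6.
So (0.75)·y/x = 0.6, i.e. y = 0.8·x.
Substitute into the budget 3·x + 5·y = 70: 7·x = 70, so x* = 10.
Then y* = 0.8·10 = 8.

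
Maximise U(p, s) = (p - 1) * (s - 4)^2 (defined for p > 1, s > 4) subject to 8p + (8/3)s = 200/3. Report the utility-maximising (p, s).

MU_p = (s−4)^2, MU_s = 2·(p−1)·(s−4).
MRS = (1/2)·(s−4)/(p−1).
Tangency: set MRS = p_p/p_s = 8/(8/3) = 3.
So (1/2)·(s − 4)/(p − 1) = 3, i.e. (s − 4) = 6·(p − 1).
Rewrite the budget in excess-of-subsistence terms: 8·(p − 1) + (8/3)·(s − 4) = 200/3 − 8·1 − (8/3)·4 = 48.
Substituting, 24·(p − 1) = 48, so p − 1 = 2 and p* = 3.
Then s − 4 = 6·2 = 12, so s* = 16.

p* = 3, s* = 16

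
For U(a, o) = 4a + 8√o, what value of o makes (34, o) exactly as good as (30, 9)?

U(30, 9) = 144.
Set U(34, o) = 144 and solve.
With a = 34: 8√o = 144 − 4·34 = 8, so √o = 1 and o = 1.
Check: U(34, 1) = 144.

o = 1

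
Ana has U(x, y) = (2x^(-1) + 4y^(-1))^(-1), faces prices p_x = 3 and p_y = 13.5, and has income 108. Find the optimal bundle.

x* = 9, y* = 6

For CES with ρ = -1, MRS = (2/4)·(y/x)^2.
Tangency: set MRS = p_x/p_y = 3/13.5 = 2/9.
So (y/x)^2 = 4/9; taking the square root, y/x = 2/3, i.e. y = (2/3)·x.
Substitute into the budget 3·x + 13.5·y = 108: 12·x = 108, so x* = 9 and y* = (2/3)·9 = 6.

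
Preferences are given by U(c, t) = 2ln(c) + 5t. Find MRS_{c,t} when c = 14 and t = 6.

MRS = 1/35

MU_c = 2/c, MU_t = 5.
MRS = 2/c ÷ 5.
At (14, 6): MRS = 1/35.
That is, one extra unit of c is worth 1/35 units of t at the margin.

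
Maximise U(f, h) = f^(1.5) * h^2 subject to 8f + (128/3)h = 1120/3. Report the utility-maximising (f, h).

MU_f = 1.5·√f·h^2 and MU_h = 2·f^(1.5)·h.
MRS = MU_f/MU_h = (0.75)·h/f.
Tangency: set MRS = p_f/p_h = 8/(128/3) = 3/16.
So (0.75)·h/f = 3/16, i.e. h = 0.25·f.
Substitute into the budget 8·f + (128/3)·h = 1120/3: (56/3)·f = 1120/3, so f* = 20.
Then h* = 0.25·20 = 5.

f* = 20, h* = 5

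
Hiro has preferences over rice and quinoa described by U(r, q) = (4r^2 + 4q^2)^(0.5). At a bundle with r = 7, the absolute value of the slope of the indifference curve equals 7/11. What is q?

q = 11

For CES with ρ = 2, MRS = (q/r)^(-1).
Setting (q/7)^(-1) = 7/11 gives q/7 = 11/7 and q = 11.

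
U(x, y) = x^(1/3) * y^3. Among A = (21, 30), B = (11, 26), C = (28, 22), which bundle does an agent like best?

Bundle A

Evaluate utility at each bundle:
U(A) = 74490.953.
U(B) = 39088.674.
U(C) = 32333.599.
Highest utility is A, so A ≻ B ≻ C.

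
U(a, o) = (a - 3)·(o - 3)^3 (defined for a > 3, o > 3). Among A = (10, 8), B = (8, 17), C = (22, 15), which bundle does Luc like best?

Evaluate utility at each bundle:
U(A) = 875.
U(B) = 13720.
U(C) = 32832.
Highest utility is C, so C ≻ B ≻ A.

Bundle C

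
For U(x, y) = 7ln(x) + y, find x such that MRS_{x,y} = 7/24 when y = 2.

x = 24

MU_x = 7/x, MU_y = 1.
MRS = 7/x ÷ 1.
MRS depends only on x: 7/x = 7/24 ⇒ x = 7/(7/24) = 24.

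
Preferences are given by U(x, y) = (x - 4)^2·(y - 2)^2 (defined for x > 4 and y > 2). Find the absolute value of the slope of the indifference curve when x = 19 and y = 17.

MU_x = 2·(x−4)·(y−2)^2, MU_y = 2·(x−4)^2·(y−2).
MRS = (y−2)/(x−4).
At (19, 17): MRS = 1.
That is, one extra unit of x is worth 1 units of y at the margin.

MRS = 1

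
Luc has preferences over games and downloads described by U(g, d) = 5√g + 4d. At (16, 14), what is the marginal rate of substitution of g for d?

MU_g = 5/(2√g), MU_d = 4.
MRS = 5/(2√g) ÷ 4.
At (16, 14): MRS = 5/32.
That is, one extra unit of g is worth 5/32 units of d at the margin.

MRS = 5/32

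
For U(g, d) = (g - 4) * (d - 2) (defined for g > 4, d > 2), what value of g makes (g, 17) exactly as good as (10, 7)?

g = 6

U(10, 7) = 30.
Set U(g, 17) = 30 and solve.
With d = 17: (17 − 2) = 15, so (g − 4) = 30/15 = 2.
So g = 4 + 2 = 6.
Check: U(6, 17) = 30.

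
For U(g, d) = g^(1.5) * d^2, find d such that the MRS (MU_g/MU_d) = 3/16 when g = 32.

d = 8

MU_g = 1.5·√g·d^2 and MU_d = 2·g^(1.5)·d.
MRS = MU_g/MU_d = (0.75)·d/g.
Substitute g = 32: MRS = d/(128/3). Setting d/(128/3) = 3/16 gives d = (3/16)·(128/3) = 8.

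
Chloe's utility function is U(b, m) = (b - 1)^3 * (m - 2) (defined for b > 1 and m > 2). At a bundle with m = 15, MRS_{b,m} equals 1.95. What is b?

MU_b = 3·(b−1)^2·(m−2), MU_m = (b−1)^3.
MRS = (3/1)·(m−2)/(b−1).
Substitute m = 15: MRS = 39/(b − 1). Setting this equal to 1.95 gives b − 1 = 39/1.95 = 20, so b = 21.

b = 21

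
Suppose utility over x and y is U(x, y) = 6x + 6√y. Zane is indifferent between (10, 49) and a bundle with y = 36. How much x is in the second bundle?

x = 11

U(10, 49) = 102.
Set U(x, 36) = 102 and solve.
With y = 36: √36 = 6, so 6x = 102 − 6·6 = 66 and x = 11.
Check: U(11, 36) = 102.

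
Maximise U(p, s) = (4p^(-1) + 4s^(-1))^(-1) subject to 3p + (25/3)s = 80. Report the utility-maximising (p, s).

For CES with ρ = -1, MRS = (s/p)^2.
Tangency: set MRS = p_p/p_s = 3/(25/3) = 9/25.
So (s/p)^2 = 9/25; taking the square root, s/p = 0.6, i.e. s = 0.6·p.
Substitute into the budget 3·p + (25/3)·s = 80: 8·p = 80, so p* = 10 and s* = 0.6·10 = 6.

p* = 10, s* = 6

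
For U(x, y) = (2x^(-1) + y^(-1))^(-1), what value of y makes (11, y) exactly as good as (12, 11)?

y = 13.2

U depends on (x, y) only through S = 2x^(-1) + y^(-1), so equal utility means equal S. At (12, 11): S = 17/66.
With x = 11: 2·11^(-1) = 2/11, so y^(-1) = 17/66 − 2/11 = 5/66.
Hence y = 1/(5/66) = 13.2.
Check: U(11, 13.2) = 3.8824.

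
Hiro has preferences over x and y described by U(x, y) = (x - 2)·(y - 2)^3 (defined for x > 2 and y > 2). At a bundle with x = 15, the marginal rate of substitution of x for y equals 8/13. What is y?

y = 26

MU_x = (y−2)^3, MU_y = 3·(x−2)·(y−2)^2.
MRS = (1/3)·(y−2)/(x−2).
Substitute x = 15: MRS = (y − 2)/39. Setting this equal to 8/13 gives y − 2 = (8/13)·39 = 24, so y = 26.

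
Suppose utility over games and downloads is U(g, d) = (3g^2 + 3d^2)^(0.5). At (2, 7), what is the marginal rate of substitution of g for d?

MRS = 2/7

For CES with ρ = 2, MRS = (d/g)^(-1).
At (2, 7): MRS = 2/7.
The indifference curve has slope −2/7 at this bundle.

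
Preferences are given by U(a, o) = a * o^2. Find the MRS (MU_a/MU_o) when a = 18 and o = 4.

MRS = 1/9

MU_a = o^2 and MU_o = 2·a·o.
MRS = MU_a/MU_o = (1/2)·o/a.
At (18, 4): MRS = 1/9.
The indifference curve has slope −1/9 at this bundle.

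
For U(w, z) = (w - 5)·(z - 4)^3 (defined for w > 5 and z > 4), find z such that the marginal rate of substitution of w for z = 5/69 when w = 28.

z = 9

MU_w = (z−4)^3, MU_z = 3·(w−5)·(z−4)^2.
MRS = (1/3)·(z−4)/(w−5).
Substitute w = 28: MRS = (z − 4)/69. Setting this equal to 5/69 gives z − 4 = (5/69)·69 = 5, so z = 9.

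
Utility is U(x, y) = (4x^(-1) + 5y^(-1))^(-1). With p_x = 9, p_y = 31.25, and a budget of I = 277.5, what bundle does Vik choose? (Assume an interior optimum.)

For CES with ρ = -1, MRS = (4/5)·(y/x)^2.
Tangency: set MRS = p_x/p_y = 9/31.25 = 36/125.
So (y/x)^2 = 9/25; taking the square root, y/x = 0.6, i.e. y = 0.6·x.
Substitute into the budget 9·x + 31.25·y = 277.5: 27.75·x = 277.5, so x* = 10 and y* = 0.6·10 = 6.

x* = 10, y* = 6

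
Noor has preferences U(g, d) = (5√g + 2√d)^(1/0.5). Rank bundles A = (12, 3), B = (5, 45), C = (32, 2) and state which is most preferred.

Evaluate utility at each bundle:
U(A) = 432.000.
U(B) = 605.000.
U(C) = 968.000.
Highest utility is C, so C ≻ B ≻ A.

Bundle C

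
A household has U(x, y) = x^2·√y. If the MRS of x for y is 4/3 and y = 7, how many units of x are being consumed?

x = 21

MU_x = 2·x·√y and MU_y = 0.5·x^2·y^(-0.5).
MRS = MU_x/MU_y = (4)·y/x.
Substitute y = 7: MRS = 28/x. Setting 28/x = 4/3 gives x = 28/(4/3) = 21.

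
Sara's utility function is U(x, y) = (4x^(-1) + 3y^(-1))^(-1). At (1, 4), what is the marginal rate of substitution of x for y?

MRS = 64/3

For CES with ρ = -1, MRS = (4/3)·(y/x)^2.
At (1, 4): MRS = 64/3.
The indifference curve has slope −64/3 at this bundle.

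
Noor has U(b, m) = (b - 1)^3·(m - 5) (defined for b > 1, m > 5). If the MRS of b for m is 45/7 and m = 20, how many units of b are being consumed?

MU_b = 3·(b−1)^2·(m−5), MU_m = (b−1)^3.
MRS = (3/1)·(m−5)/(b−1).
Substitute m = 20: MRS = 45/(b − 1). Setting this equal to 45/7 gives b − 1 = 45/(45/7) = 7, so b = 8.

b = 8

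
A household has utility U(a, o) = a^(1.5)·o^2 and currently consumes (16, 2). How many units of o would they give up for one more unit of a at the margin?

MRS = 3/32

MU_a = 1.5·√a·o^2 and MU_o = 2·a^(1.5)·o.
MRS = MU_a/MU_o = (0.75)·o/a.
At (16, 2): MRS = 3/32.
So at (16, 2) the consumer would give up 3/32 units of o for one more unit of a.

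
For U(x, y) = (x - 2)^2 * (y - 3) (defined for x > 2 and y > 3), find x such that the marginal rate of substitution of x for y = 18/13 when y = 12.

MU_x = 2·(x−2)·(y−3), MU_y = (x−2)^2.
MRS = (2/1)·(y−3)/(x−2).
Substitute y = 12: MRS = 18/(x − 2). Setting this equal to 18/13 gives x − 2 = 18/(18/13) = 13, so x = 15.

x = 15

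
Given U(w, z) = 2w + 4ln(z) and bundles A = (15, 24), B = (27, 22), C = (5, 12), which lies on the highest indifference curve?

Evaluate utility at each bundle:
U(A) = 42.712.
U(B) = 66.364.
U(C) = 19.940.
Highest utility is B, so B ≻ A ≻ C.

Bundle B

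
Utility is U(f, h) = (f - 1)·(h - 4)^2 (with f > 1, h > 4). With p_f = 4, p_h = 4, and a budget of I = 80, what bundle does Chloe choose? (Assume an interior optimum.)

MU_f = (h−4)^2, MU_h = 2·(f−1)·(h−4).
MRS = (1/2)·(h−4)/(f−1).
Tangency: set MRS = p_f/p_h = 4/4 = 1.
So (1/2)·(h − 4)/(f − 1) = 1, i.e. (h − 4) = 2·(f − 1).
Rewrite the budget in excess-of-subsistence terms: 4·(f − 1) + 4·(h − 4) = 80 − 4·1 − 4·4 = 60.
Substituting, 12·(f − 1) = 60, so f − 1 = 5 and f* = 6.
Then h − 4 = 2·5 = 10, so h* = 14.

f* = 6, h* = 14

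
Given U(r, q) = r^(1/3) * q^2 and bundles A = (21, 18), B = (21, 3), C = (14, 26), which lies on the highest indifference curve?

Evaluate utility at each bundle:
U(A) = 893.891.
U(B) = 24.830.
U(C) = 1629.256.
Highest utility is C, so C ≻ A ≻ B.

Bundle C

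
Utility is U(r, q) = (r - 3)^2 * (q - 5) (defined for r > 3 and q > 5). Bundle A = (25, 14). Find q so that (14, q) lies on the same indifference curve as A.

U(25, 14) = 4356.
Set U(14, q) = 4356 and solve.
With r = 14: (14 − 3)^2 = 121, so (q − 5) = 4356/121 = 36.
So q = 5 + 36 = 41.
Check: U(14, 41) = 4356.

q = 41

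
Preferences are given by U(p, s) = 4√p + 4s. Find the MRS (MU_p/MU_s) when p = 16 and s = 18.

MRS = 0.125

MU_p = 4/(2√p), MU_s = 4.
MRS = 4/(2√p) ÷ 4.
At (16, 18): MRS = 0.125.
The indifference curve has slope −0.125 at this bundle.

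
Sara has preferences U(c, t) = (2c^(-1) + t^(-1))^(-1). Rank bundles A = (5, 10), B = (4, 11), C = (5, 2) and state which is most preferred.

Evaluate utility at each bundle:
U(A) = 2.000.
U(B) = 1.692.
U(C) = 1.111.
Highest utility is A, so A ≻ B ≻ C.

Bundle A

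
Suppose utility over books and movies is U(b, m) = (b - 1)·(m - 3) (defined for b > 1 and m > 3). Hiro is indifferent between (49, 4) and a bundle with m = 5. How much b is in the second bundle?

b = 25

U(49, 4) = 48.
Set U(b, 5) = 48 and solve.
With m = 5: (5 − 3) = 2, so (b − 1) = 48/2 = 24.
So b = 1 + 24 = 25.
Check: U(25, 5) = 48.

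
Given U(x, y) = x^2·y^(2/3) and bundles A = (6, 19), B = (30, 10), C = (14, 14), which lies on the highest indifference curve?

Evaluate utility at each bundle:
U(A) = 256.333.
U(B) = 4177.430.
U(C) = 1138.522.
Highest utility is B, so B ≻ C ≻ A.

Bundle B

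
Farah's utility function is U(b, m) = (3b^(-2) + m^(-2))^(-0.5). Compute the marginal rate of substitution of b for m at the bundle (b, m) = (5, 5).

For CES with ρ = -2, MRS = (3/1)·(m/b)^3.
At (5, 5): MRS = 3.
That is, one extra unit of b is worth 3 units of m at the margin.

MRS = 3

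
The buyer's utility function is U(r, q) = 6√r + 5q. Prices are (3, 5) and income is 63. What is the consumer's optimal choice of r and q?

r* = 1, q* = 12

MU_r = 6/(2√r), MU_q = 5.
MRS = 6/(2√r) ÷ 5.
Tangency: set MRS = p_r/p_q = 3/5 = 0.6.
MRS depends only on r: 0.6/√r = 0.6 ⇒ √r = 0.6/0.6 = 1 ⇒ r* = 1.
From the budget, 5·q = 63 − 3·1 = 60, so q* = 12.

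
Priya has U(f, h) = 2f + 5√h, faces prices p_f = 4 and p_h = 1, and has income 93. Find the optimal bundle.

f* = 17, h* = 25

MU_f = 2, MU_h = 5/(2√h).
MRS = 2 ÷ (5/(2√h)).
Tangency: set MRS = p_f/p_h = 4/1 = 4.
MRS depends only on h: 0.8·√h = 4 ⇒ √h = 4/0.8 = 5 ⇒ h* = 25.
From the budget, 4·f = 93 − 1·25 = 68, so f* = 17.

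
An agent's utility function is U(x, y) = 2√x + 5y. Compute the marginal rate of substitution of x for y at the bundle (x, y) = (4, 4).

MRS = 0.1

MU_x = 2/(2√x), MU_y = 5.
MRS = 2/(2√x) ÷ 5.
At (4, 4): MRS = 0.1.
The indifference curve has slope −0.1 at this bundle.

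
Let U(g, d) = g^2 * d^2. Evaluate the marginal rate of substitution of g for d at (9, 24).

MRS = 8/3

MU_g = 2·g·d^2 and MU_d = 2·g^2·d.
MRS = MU_g/MU_d = d/g.
At (9, 24): MRS = 8/3.
So at (9, 24) the consumer would give up 8/3 units of d for one more unit of g.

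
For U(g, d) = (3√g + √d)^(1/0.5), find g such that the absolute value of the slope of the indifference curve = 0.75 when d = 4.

For CES with ρ = 0.5, MRS = (3/1)·√(d/g).
Setting (3/1)·√(4/g) = 0.75 gives √(4/g) = 0.25, so 4/g = 1/16 and g = 64.

g = 64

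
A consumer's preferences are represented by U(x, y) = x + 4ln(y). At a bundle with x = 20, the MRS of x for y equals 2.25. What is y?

MU_x = 1, MU_y = 4/y.
MRS = 1 ÷ (4/y).
MRS depends only on y: 0.25·y = 2.25 ⇒ y = 2.25/0.25 = 9.

y = 9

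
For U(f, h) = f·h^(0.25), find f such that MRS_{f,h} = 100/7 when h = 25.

f = 7

MU_f = h^(0.25) and MU_h = 0.25·f·h^(-0.75).
MRS = MU_f/MU_h = (4)·h/f.
Substitute h = 25: MRS = 100/f. Setting 100/f = 100/7 gives f = 100/(100/7) = 7.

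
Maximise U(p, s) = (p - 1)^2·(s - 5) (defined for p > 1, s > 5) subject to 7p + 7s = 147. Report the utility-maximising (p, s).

p* = 11, s* = 10

MU_p = 2·(p−1)·(s−5), MU_s = (p−1)^2.
MRS = (2/1)·(s−5)/(p−1).
Tangency: set MRS = p_p/p_s = 7/7 = 1.
So (2/1)·(s − 5)/(p − 1) = 1, i.e. (s − 5) = 0.5·(p − 1).
Rewrite the budget in excess-of-subsistence terms: 7·(p − 1) + 7·(s − 5) = 147 − 7·1 − 7·5 = 105.
Substituting, 10.5·(p − 1) = 105, so p − 1 = 10 and p* = 11.
Then s − 5 = 0.5·10 = 5, so s* = 10.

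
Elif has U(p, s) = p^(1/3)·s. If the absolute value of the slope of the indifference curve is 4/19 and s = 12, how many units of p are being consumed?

MU_p = 1/3·p^(-2/3)·s and MU_s = p^(1/3).
MRS = MU_p/MU_s = (1/3)·s/p.
Substitute s = 12: MRS = 4/p. Setting 4/p = 4/19 gives p = 4/(4/19) = 19.

p = 19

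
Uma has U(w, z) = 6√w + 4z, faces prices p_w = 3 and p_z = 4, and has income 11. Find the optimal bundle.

w* = 1, z* = 2

MU_w = 6/(2√w), MU_z = 4.
MRS = 6/(2√w) ÷ 4.
Tangency: set MRS = p_w/p_z = 3/4 = 0.75.
MRS depends only on w: 0.75/√w = 0.75 ⇒ √w = 0.75/0.75 = 1 ⇒ w* = 1.
From the budget, 4·z = 11 − 3·1 = 8, so z* = 2.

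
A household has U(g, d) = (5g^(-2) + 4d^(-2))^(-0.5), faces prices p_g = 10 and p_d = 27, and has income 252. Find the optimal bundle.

For CES with ρ = -2, MRS = (5/4)·(d/g)^3.
Tangency: set MRS = p_g/p_d = 10/27.
So (d/g)^3 = 8/27; taking the cube root, d/g = 2/3, i.e. d = (2/3)·g.
Substitute into the budget 10·g + 27·d = 252: 28·g = 252, so g* = 9 and d* = (2/3)·9 = 6.

g* = 9, d* = 6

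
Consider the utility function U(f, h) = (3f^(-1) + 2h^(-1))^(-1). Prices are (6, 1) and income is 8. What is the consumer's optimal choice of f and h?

For CES with ρ = -1, MRS = (3/2)·(h/f)^2.
Tangency: set MRS = p_f/p_h = 6/1 = 6.
So (h/f)^2 = 4; taking the square root, h/f = 2, i.e. h = 2·f.
Substitute into the budget 6·f + 1·h = 8: 8·f = 8, so f* = 1 and h* = 2·1 = 2.

f* = 1, h* = 2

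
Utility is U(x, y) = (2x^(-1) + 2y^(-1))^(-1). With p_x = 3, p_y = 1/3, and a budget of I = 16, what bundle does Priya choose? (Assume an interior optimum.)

For CES with ρ = -1, MRS = (y/x)^2.
Tangency: set MRS = p_x/p_y = 3/(1/3) = 9.
So (y/x)^2 = 9; taking the square root, y/x = 3, i.e. y = 3·x.
Substitute into the budget 3·x + (1/3)·y = 16: 4·x = 16, so x* = 4 and y* = 3·4 = 12.

x* = 4, y* = 12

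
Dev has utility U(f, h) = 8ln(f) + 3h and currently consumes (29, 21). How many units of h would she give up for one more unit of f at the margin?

MRS = 8/87

MU_f = 8/f, MU_h = 3.
MRS = 8/f ÷ 3.
At (29, 21): MRS = 8/87.
So at (29, 21) the consumer would give up 8/87 units of h for one more unit of f.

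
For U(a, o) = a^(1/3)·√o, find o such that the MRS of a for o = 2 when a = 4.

o = 12

MU_a = 1/3·a^(-2/3)·√o and MU_o = 0.5·a^(1/3)·o^(-0.5).
MRS = MU_a/MU_o = (2/3)·o/a.
Substitute a = 4: MRS = o/6. Setting o/6 = 2 gives o = 2·6 = 12.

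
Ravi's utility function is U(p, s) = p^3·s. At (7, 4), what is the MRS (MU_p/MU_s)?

MRS = 12/7

MU_p = 3·p^2·s and MU_s = p^3.
MRS = MU_p/MU_s = (3/1)·s/p.
At (7, 4): MRS = 12/7.
The indifference curve has slope −12/7 at this bundle.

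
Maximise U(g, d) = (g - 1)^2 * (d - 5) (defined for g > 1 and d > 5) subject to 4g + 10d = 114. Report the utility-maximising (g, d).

MU_g = 2·(g−1)·(d−5), MU_d = (g−1)^2.
MRS = (2/1)·(d−5)/(g−1).
Tangency: set MRS = p_g/p_d = 4/10 = 0.4.
So (2/1)·(d − 5)/(g − 1) = 0.4, i.e. (d − 5) = 0.2·(g − 1).
Rewrite the budget in excess-of-subsistence terms: 4·(g − 1) + 10·(d − 5) = 114 − 4·1 − 10·5 = 60.
Substituting, 6·(g − 1) = 60, so g − 1 = 10 and g* = 11.
Then d − 5 = 0.2·10 = 2, so d* = 7.

g* = 11, d* = 7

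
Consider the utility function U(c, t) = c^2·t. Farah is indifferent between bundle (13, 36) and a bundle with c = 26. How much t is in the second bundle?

U(13, 36) = 6084.
Set U(26, t) = 6084 and solve.
With c = 26: 26^2 = 676, so t = 6084/676 = 9.
Check: U(26, 9) = 6084.

t = 9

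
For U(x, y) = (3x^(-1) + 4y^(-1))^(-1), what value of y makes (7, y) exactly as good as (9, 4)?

y = 84/19

U depends on (x, y) only through S = 3x^(-1) + 4y^(-1), so equal utility means equal S. At (9, 4): S = 4/3.
With x = 7: 3·7^(-1) = 3/7, so 4y^(-1) = 4/3 − 3/7 = 19/21, i.e. y^(-1) = 19/84.
Hence y = 1/(19/84) = 84/19.
Check: U(7, 84/19) = 0.75.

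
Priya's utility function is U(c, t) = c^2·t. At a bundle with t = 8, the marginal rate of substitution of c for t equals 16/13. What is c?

c = 13

MU_c = 2·c·t and MU_t = c^2.
MRS = MU_c/MU_t = (2/1)·t/c.
Substitute t = 8: MRS = 16/c. Setting 16/c = 16/13 gives c = 16/(16/13) = 13.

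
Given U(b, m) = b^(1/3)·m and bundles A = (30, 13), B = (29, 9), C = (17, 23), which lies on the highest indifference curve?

Bundle C

Evaluate utility at each bundle:
U(A) = 40.394.
U(B) = 27.651.
U(C) = 59.139.
Highest utility is C, so C ≻ A ≻ B.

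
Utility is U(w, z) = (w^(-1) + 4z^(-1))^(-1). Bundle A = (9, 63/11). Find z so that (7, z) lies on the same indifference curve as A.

U depends on (w, z) only through S = w^(-1) + 4z^(-1), so equal utility means equal S. At (9, 63/11): S = 17/21.
With w = 7: 7^(-1) = 1/7, so 4z^(-1) = 17/21 − 1/7 = 2/3, i.e. z^(-1) = 1/6.
Hence z = 1/(1/6) = 6.
Check: U(7, 6) = 1.2353.

z = 6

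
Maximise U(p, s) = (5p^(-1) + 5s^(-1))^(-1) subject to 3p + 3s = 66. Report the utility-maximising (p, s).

p* = 11, s* = 11

For CES with ρ = -1, MRS = (s/p)^2.
Tangency: set MRS = p_p/p_s = 3/3 = 1.
So (s/p)^2 = 1; taking the square root, s/p = 1, i.e. s = p.
Substitute into the budget 3·p + 3·s = 66: 6·p = 66, so p* = 11 and s* = 11.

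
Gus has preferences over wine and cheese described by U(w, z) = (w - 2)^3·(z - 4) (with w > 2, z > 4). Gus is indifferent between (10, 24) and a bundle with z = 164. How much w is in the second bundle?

w = 6

U(10, 24) = 10240.
Set U(w, 164) = 10240 and solve.
With z = 164: (164 − 4) = 160, so (w − 2)^3 = 10240/160 = 64.
Taking the cube root (with w > 2): w − 2 = 4, so w = 6.
Check: U(6, 164) = 10240.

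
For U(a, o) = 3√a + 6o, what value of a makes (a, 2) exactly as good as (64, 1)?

a = 36

U(64, 1) = 30.
Set U(a, 2) = 30 and solve.
With o = 2: 3√a = 30 − 6·2 = 18, so √a = 6 and a = 36.
Check: U(36, 2) = 30.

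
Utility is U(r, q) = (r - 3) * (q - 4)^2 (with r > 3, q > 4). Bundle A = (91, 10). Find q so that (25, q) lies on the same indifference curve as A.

q = 16

U(91, 10) = 3168.
Set U(25, q) = 3168 and solve.
With r = 25: (25 − 3) = 22, so (q − 4)^2 = 3168/22 = 144.
Taking the square root (with q > 4): q − 4 = 12, so q = 16.
Check: U(25, 16) = 3168.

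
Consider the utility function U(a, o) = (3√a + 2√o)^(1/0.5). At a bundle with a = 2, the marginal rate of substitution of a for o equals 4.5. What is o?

For CES with ρ = 0.5, MRS = (3/2)·√(o/a).
Setting (3/2)·√(o/2) = 4.5 gives √(o/2) = 3, so o/2 = 9 and o = 18.

o = 18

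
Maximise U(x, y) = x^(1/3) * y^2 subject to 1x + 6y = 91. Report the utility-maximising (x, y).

x* = 13, y* = 13

MU_x = 1/3·x^(-2/3)·y^2 and MU_y = 2·x^(1/3)·y.
MRS = MU_x/MU_y = (1/6)·y/x.
Tangency: set MRS = p_x/p_y = 1/6.
So (1/6)·y/x = 1/6, i.e. y = x.
Substitute into the budget 1·x + 6·y = 91: 7·x = 91, so x* = 13.
Then y* = 13.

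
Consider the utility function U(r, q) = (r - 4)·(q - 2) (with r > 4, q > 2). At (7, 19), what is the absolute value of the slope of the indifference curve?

MU_r = (q−2), MU_q = (r−4).
MRS = (q−2)/(r−4).
At (7, 19): MRS = 17/3.
That is, one extra unit of r is worth 17/3 units of q at the margin.

MRS = 17/3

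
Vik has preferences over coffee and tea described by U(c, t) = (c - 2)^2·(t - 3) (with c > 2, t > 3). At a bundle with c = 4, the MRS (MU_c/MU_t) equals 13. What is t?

MU_c = 2·(c−2)·(t−3), MU_t = (c−2)^2.
MRS = (2/1)·(t−3)/(c−2).
Substitute c = 4: MRS = (t − 3)/1. Setting this equal to 13 gives t − 3 = 13·1 = 13, so t = 16.

t = 16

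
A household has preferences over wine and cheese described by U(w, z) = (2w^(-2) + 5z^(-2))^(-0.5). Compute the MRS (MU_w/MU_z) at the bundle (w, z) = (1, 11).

MRS = 532.4

For CES with ρ = -2, MRS = (2/5)·(z/w)^3.
At (1, 11): MRS = 532.4.
The indifference curve has slope −532.4 at this bundle.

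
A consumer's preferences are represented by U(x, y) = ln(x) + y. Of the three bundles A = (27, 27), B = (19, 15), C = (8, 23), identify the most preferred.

Bundle A

Evaluate utility at each bundle:
U(A) = 30.296.
U(B) = 17.944.
U(C) = 25.079.
Highest utility is A, so A ≻ C ≻ B.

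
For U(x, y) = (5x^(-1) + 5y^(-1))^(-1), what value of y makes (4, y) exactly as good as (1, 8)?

y = 8/7

U depends on (x, y) only through S = 5x^(-1) + 5y^(-1), so equal utility means equal S. At (1, 8): S = 5.625.
With x = 4: 5·4^(-1) = 1.25, so 5y^(-1) = 5.625 − 1.25 = 4.375, i.e. y^(-1) = 0.875.
Hence y = 1/0.875 = 8/7.
Check: U(4, 8/7) = 0.1778.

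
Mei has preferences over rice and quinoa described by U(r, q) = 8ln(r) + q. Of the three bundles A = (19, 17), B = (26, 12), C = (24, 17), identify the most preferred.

Bundle C

Evaluate utility at each bundle:
U(A) = 40.556.
U(B) = 38.065.
U(C) = 42.424.
Highest utility is C, so C ≻ A ≻ B.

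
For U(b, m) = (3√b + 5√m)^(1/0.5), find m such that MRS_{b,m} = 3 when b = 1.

m = 25

For CES with ρ = 0.5, MRS = (3/5)·√(m/b).
Setting (3/5)·√(m/1) = 3 gives √(m/1) = 5, so m/1 = 25 and m = 25.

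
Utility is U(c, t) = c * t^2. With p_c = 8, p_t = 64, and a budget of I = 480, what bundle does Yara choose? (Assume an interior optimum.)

MU_c = t^2 and MU_t = 2·c·t.
MRS = MU_c/MU_t = (1/2)·t/c.
Tangency: set MRS = p_c/p_t = 8/64 = 0.125.
So (1/2)·t/c = 0.125, i.e. t = 0.25·c.
Substitute into the budget 8·c + 64·t = 480: 24·c = 480, so c* = 20.
Then t* = 0.25·20 = 5.

c* = 20, t* = 5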